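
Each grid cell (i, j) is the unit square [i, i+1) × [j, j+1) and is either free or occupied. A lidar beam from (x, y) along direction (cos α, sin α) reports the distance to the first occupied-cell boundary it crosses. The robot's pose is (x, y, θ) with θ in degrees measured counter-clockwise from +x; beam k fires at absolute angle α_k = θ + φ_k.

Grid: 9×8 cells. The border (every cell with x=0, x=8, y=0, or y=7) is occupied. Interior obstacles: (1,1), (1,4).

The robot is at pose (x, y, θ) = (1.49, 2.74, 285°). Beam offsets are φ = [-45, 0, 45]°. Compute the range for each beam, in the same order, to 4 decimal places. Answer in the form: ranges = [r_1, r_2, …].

beam 1: φ=-45°, α=240°
  direction (-0.5000, -0.8660); cell (1,2); t to first gridline: x 0.9800, y 0.8545 (then +2.0000 / +1.1547)
    (1,1) via y @ 0.8545  # hit
  → r_1 = 0.8545
beam 2: φ=0°, α=285°
  direction (0.2588, -0.9659); cell (1,2); t to first gridline: x 1.9705, y 0.7661 (then +3.8637 / +1.0353)
    (1,1) via y @ 0.7661  # hit
  → r_2 = 0.7661
beam 3: φ=45°, α=330°
  direction (0.8660, -0.5000); cell (1,2); t to first gridline: x 0.5889, y 1.4800 (then +1.1547 / +2.0000)
    (2,2) via x @ 0.5889
    (2,1) via y @ 1.4800
    (3,1) via x @ 1.7436
    (4,1) via x @ 2.8983
    (4,0) via y @ 3.4800  # hit
  → r_3 = 3.4800

ranges = [0.8545, 0.7661, 3.4800]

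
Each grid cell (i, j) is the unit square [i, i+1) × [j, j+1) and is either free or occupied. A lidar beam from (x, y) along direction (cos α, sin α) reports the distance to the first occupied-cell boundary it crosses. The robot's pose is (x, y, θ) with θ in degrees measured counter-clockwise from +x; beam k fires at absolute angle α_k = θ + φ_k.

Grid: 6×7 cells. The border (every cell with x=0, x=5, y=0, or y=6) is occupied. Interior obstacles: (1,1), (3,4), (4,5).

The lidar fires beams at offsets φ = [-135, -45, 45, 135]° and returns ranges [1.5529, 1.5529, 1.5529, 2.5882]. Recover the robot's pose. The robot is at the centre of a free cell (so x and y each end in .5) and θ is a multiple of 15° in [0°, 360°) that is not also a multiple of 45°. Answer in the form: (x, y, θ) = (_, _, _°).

(x, y, θ) = (3.5, 2.5, 30°)

Enumerate (i+0.5, j+0.5, θ) over the 17 free cells and 16 admissible headings. For each, cast all 4 beams and compare to the given ranges.
  (4.5, 1.5, 345°): beam 1 = 1.0000 ≠ 1.5529 ✗
  (2.5, 1.5, 285°): beam 1 = 0.5774 ≠ 1.5529 ✗
  (1.5, 3.5, 150°): beam 1 = 1.9319 ≠ 1.5529 ✗
  …
  (3.5, 2.5, 30°): r_1=1.5529, r_2=1.5529, r_3=1.5529, r_4=2.5882 — all match ✓
No second candidate reproduces the full scan.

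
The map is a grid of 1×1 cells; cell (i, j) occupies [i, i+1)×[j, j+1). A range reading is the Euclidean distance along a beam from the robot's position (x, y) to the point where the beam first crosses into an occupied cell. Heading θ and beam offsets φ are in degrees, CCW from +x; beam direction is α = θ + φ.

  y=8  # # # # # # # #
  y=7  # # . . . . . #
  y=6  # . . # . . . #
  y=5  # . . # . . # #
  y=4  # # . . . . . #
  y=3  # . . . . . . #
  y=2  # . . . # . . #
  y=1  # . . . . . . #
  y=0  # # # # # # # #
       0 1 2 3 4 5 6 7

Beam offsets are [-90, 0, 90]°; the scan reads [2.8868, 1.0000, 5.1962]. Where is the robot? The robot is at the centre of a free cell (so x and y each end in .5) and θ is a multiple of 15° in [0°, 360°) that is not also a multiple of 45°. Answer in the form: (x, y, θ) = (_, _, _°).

(x, y, θ) = (3.5, 3.5, 330°)

The pose lattice has 36·16 = 576 candidates. Test each by forward raycasting.
  (3.5, 1.5, 300°): beam 1 = 1.0000 ≠ 2.8868 ✗
  (6.5, 2.5, 285°): beam 1 = 1.5529 ≠ 2.8868 ✗
  (6.5, 1.5, 255°): beam 1 = 1.9319 ≠ 2.8868 ✗
  …
  (3.5, 3.5, 330°): r_1=2.8868, r_2=1.0000, r_3=5.1962 — all match ✓
No second candidate reproduces the full scan.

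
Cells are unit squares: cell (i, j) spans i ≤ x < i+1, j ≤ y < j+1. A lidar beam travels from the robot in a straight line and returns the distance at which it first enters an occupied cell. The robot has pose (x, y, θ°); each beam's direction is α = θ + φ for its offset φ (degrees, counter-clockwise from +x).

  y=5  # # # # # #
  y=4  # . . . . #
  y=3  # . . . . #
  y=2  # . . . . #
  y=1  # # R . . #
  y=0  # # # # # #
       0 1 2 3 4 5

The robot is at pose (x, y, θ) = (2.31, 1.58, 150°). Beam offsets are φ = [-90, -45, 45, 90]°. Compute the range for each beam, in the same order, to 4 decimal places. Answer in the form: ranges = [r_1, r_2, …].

beam 1: φ=-90°, α=60°
  cosα=0.5000 sinα=0.8660 | (2,1) | tMaxX 1.3800 tMaxY 0.4850 | tΔX 2.0000 tΔY 1.1547
    t=0.4850 [y] (2,2)
    t=1.3800 [x] (3,2)
    t=1.6397 [y] (3,3)
    t=2.7944 [y] (3,4)
    t=3.3800 [x] (4,4)
    t=3.9491 [y] (4,5) — stop
  → r_1 = 3.9491
beam 2: φ=-45°, α=105°
  cosα=-0.2588 sinα=0.9659 | (2,1) | tMaxX 1.1977 tMaxY 0.4348 | tΔX 3.8637 tΔY 1.0353
    t=0.4348 [y] (2,2)
    t=1.1977 [x] (1,2)
    t=1.4701 [y] (1,3)
    t=2.5054 [y] (1,4)
    t=3.5406 [y] (1,5) — stop
  → r_2 = 3.5406
beam 3: φ=45°, α=195°
  cosα=-0.9659 sinα=-0.2588 | (2,1) | tMaxX 0.3209 tMaxY 2.2409 | tΔX 1.0353 tΔY 3.8637
    t=0.3209 [x] (1,1) — stop
  → r_3 = 0.3209
beam 4: φ=90°, α=240°
  cosα=-0.5000 sinα=-0.8660 | (2,1) | tMaxX 0.6200 tMaxY 0.6697 | tΔX 2.0000 tΔY 1.1547
    t=0.6200 [x] (1,1) — stop
  → r_4 = 0.6200

ranges = [3.9491, 3.5406, 0.3209, 0.6200]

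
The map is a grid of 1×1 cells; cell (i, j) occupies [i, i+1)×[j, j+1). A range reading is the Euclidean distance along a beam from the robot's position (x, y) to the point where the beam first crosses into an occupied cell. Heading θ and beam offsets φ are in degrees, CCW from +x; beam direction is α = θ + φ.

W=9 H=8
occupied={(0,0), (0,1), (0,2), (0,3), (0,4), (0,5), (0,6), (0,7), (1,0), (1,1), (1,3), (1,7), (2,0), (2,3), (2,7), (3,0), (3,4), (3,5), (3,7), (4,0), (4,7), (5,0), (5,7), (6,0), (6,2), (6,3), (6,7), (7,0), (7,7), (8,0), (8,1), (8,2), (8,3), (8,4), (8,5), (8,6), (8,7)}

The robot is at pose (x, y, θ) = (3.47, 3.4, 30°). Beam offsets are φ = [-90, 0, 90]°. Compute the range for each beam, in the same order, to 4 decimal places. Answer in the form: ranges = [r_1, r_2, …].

beam 1: φ=-90°, α=300°
  cosα=0.5000 sinα=-0.8660 | (3,3) | tMaxX 1.0600 tMaxY 0.4619 | tΔX 2.0000 tΔY 1.1547
    t=0.4619 [y] (3,2)
    t=1.0600 [x] (4,2)
    t=1.6166 [y] (4,1)
    t=2.7713 [y] (4,0) — stop
  → r_1 = 2.7713
beam 2: φ=0°, α=30°
  cosα=0.8660 sinα=0.5000 | (3,3) | tMaxX 0.6120 tMaxY 1.2000 | tΔX 1.1547 tΔY 2.0000
    t=0.6120 [x] (4,3)
    t=1.2000 [y] (4,4)
    t=1.7667 [x] (5,4)
    t=2.9214 [x] (6,4)
    t=3.2000 [y] (6,5)
    t=4.0761 [x] (7,5)
    t=5.2000 [y] (7,6)
    t=5.2308 [x] (8,6) — stop
  → r_2 = 5.2308
beam 3: φ=90°, α=120°
  cosα=-0.5000 sinα=0.8660 | (3,3) | tMaxX 0.9400 tMaxY 0.6928 | tΔX 2.0000 tΔY 1.1547
    t=0.6928 [y] (3,4) — stop
  → r_3 = 0.6928

ranges = [2.7713, 5.2308, 0.6928]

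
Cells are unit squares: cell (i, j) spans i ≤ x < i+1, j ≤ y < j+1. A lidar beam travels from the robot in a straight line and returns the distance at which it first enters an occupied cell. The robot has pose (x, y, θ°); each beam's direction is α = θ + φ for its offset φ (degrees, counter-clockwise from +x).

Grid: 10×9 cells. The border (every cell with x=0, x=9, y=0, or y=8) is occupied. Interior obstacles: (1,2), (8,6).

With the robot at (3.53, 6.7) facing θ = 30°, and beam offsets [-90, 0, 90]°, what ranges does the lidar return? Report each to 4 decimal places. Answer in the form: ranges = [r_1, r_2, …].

beam 1: φ=-90°, α=300°
  cosα=0.5000 sinα=-0.8660 | (3,6) | tMaxX 0.9400 tMaxY 0.8083 | tΔX 2.0000 tΔY 1.1547
    t=0.8083 [y] (3,5)
    t=0.9400 [x] (4,5)
    t=1.9630 [y] (4,4)
    t=2.9400 [x] (5,4)
    t=3.1177 [y] (5,3)
    t=4.2724 [y] (5,2)
    t=4.9400 [x] (6,2)
    t=5.4271 [y] (6,1)
    t=6.5818 [y] (6,0) — stop
  → r_1 = 6.5818
beam 2: φ=0°, α=30°
  cosα=0.8660 sinα=0.5000 | (3,6) | tMaxX 0.5427 tMaxY 0.6000 | tΔX 1.1547 tΔY 2.0000
    t=0.5427 [x] (4,6)
    t=0.6000 [y] (4,7)
    t=1.6974 [x] (5,7)
    t=2.6000 [y] (5,8) — stop
  → r_2 = 2.6000
beam 3: φ=90°, α=120°
  cosα=-0.5000 sinα=0.8660 | (3,6) | tMaxX 1.0600 tMaxY 0.3464 | tΔX 2.0000 tΔY 1.1547
    t=0.3464 [y] (3,7)
    t=1.0600 [x] (2,7)
    t=1.5011 [y] (2,8) — stop
  → r_3 = 1.5011

ranges = [6.5818, 2.6000, 1.5011]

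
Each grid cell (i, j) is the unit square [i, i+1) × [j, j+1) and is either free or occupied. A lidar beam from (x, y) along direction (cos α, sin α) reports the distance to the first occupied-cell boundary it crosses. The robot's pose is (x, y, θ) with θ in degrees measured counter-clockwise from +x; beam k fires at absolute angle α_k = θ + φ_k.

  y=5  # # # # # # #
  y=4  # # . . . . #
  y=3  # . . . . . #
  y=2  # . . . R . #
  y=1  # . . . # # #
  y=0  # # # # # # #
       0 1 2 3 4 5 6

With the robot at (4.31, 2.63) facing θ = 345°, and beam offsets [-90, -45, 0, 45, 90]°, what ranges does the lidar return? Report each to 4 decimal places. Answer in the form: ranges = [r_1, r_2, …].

beam 1: φ=-90°, α=255°
  cosα=-0.2588 sinα=-0.9659 | (4,2) | tMaxX 1.1977 tMaxY 0.6522 | tΔX 3.8637 tΔY 1.0353
    t=0.6522 [y] (4,1) — stop
  → r_1 = 0.6522
beam 2: φ=-45°, α=300°
  cosα=0.5000 sinα=-0.8660 | (4,2) | tMaxX 1.3800 tMaxY 0.7275 | tΔX 2.0000 tΔY 1.1547
    t=0.7275 [y] (4,1) — stop
  → r_2 = 0.7275
beam 3: φ=0°, α=345°
  cosα=0.9659 sinα=-0.2588 | (4,2) | tMaxX 0.7143 tMaxY 2.4341 | tΔX 1.0353 tΔY 3.8637
    t=0.7143 [x] (5,2)
    t=1.7496 [x] (6,2) — stop
  → r_3 = 1.7496
beam 4: φ=45°, α=30°
  cosα=0.8660 sinα=0.5000 | (4,2) | tMaxX 0.7967 tMaxY 0.7400 | tΔX 1.1547 tΔY 2.0000
    t=0.7400 [y] (4,3)
    t=0.7967 [x] (5,3)
    t=1.9514 [x] (6,3) — stop
  → r_4 = 1.9514
beam 5: φ=90°, α=75°
  cosα=0.2588 sinα=0.9659 | (4,2) | tMaxX 2.6660 tMaxY 0.3831 | tΔX 3.8637 tΔY 1.0353
    t=0.3831 [y] (4,3)
    t=1.4183 [y] (4,4)
    t=2.4536 [y] (4,5) — stop
  → r_5 = 2.4536

ranges = [0.6522, 0.7275, 1.7496, 1.9514, 2.4536]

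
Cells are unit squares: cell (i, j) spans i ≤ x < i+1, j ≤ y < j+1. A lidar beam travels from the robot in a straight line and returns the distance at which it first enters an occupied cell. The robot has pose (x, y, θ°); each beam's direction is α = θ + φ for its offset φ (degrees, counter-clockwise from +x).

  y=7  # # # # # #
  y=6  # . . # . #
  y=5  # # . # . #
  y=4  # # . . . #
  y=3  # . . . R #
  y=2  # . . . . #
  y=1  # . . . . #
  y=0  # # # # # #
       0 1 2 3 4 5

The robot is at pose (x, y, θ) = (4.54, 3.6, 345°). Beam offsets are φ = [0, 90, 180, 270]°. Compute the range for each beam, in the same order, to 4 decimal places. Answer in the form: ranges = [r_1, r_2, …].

ranges = [0.4762, 1.7773, 2.6296, 2.6917]

beam 1: φ=0°, α=345°
  cosα=0.9659 sinα=-0.2588 | (4,3) | tMaxX 0.4762 tMaxY 2.3182 | tΔX 1.0353 tΔY 3.8637
    t=0.4762 [x] (5,3) — stop
  → r_1 = 0.4762
beam 2: φ=90°, α=75°
  cosα=0.2588 sinα=0.9659 | (4,3) | tMaxX 1.7773 tMaxY 0.4141 | tΔX 3.8637 tΔY 1.0353
    t=0.4141 [y] (4,4)
    t=1.4494 [y] (4,5)
    t=1.7773 [x] (5,5) — stop
  → r_2 = 1.7773
beam 3: φ=180°, α=165°
  cosα=-0.9659 sinα=0.2588 | (4,3) | tMaxX 0.5590 tMaxY 1.5455 | tΔX 1.0353 tΔY 3.8637
    t=0.5590 [x] (3,3)
    t=1.5455 [y] (3,4)
    t=1.5943 [x] (2,4)
    t=2.6296 [x] (1,4) — stop
  → r_3 = 2.6296
beam 4: φ=270°, α=255°
  cosα=-0.2588 sinα=-0.9659 | (4,3) | tMaxX 2.0864 tMaxY 0.6212 | tΔX 3.8637 tΔY 1.0353
    t=0.6212 [y] (4,2)
    t=1.6564 [y] (4,1)
    t=2.0864 [x] (3,1)
    t=2.6917 [y] (3,0) — stop
  → r_4 = 2.6917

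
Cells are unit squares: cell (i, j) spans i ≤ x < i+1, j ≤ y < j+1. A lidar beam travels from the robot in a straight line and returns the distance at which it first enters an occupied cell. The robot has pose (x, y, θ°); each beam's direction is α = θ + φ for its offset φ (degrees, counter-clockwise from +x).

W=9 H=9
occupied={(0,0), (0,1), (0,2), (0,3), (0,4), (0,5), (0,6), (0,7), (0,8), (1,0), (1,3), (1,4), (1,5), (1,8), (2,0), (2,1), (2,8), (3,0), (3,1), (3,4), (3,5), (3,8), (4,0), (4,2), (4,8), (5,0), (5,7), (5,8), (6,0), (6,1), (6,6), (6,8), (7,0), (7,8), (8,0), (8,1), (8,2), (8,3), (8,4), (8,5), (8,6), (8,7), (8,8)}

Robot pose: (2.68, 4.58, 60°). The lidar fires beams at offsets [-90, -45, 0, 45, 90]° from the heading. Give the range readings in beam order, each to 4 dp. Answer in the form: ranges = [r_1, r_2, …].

ranges = [0.3695, 0.3313, 0.6400, 3.5406, 0.7852]

beam 1: φ=-90°, α=330°
  direction (0.8660, -0.5000); cell (2,4); t to first gridline: x 0.3695, y 1.1600 (then +1.1547 / +2.0000)
    (3,4) via x @ 0.3695  # hit
  → r_1 = 0.3695
beam 2: φ=-45°, α=15°
  direction (0.9659, 0.2588); cell (2,4); t to first gridline: x 0.3313, y 1.6228 (then +1.0353 / +3.8637)
    (3,4) via x @ 0.3313  # hit
  → r_2 = 0.3313
beam 3: φ=0°, α=60°
  direction (0.5000, 0.8660); cell (2,4); t to first gridline: x 0.6400, y 0.4850 (then +2.0000 / +1.1547)
    (2,5) via y @ 0.4850
    (3,5) via x @ 0.6400  # hit
  → r_3 = 0.6400
beam 4: φ=45°, α=105°
  direction (-0.2588, 0.9659); cell (2,4); t to first gridline: x 2.6273, y 0.4348 (then +3.8637 / +1.0353)
    (2,5) via y @ 0.4348
    (2,6) via y @ 1.4701
    (2,7) via y @ 2.5054
    (1,7) via x @ 2.6273
    (1,8) via y @ 3.5406  # hit
  → r_4 = 3.5406
beam 5: φ=90°, α=150°
  direction (-0.8660, 0.5000); cell (2,4); t to first gridline: x 0.7852, y 0.8400 (then +1.1547 / +2.0000)
    (1,4) via x @ 0.7852  # hit
  → r_5 = 0.7852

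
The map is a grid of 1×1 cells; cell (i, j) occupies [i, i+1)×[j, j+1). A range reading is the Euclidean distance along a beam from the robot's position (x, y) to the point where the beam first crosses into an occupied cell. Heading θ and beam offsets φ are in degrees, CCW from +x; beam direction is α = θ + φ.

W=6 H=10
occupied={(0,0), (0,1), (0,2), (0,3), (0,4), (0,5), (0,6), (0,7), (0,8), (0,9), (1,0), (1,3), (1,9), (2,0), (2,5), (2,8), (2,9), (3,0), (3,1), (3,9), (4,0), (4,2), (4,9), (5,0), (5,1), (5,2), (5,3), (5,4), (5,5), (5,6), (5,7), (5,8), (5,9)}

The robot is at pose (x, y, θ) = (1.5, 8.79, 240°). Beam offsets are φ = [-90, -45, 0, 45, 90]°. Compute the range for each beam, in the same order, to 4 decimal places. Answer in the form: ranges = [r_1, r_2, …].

beam 1: φ=-90°, α=150°
  direction (-0.8660, 0.5000); cell (1,8); t to first gridline: x 0.5774, y 0.4200 (then +1.1547 / +2.0000)
    (1,9) via y @ 0.4200  # hit
  → r_1 = 0.4200
beam 2: φ=-45°, α=195°
  direction (-0.9659, -0.2588); cell (1,8); t to first gridline: x 0.5176, y 3.0523 (then +1.0353 / +3.8637)
    (0,8) via x @ 0.5176  # hit
  → r_2 = 0.5176
beam 3: φ=0°, α=240°
  direction (-0.5000, -0.8660); cell (1,8); t to first gridline: x 1.0000, y 0.9122 (then +2.0000 / +1.1547)
    (1,7) via y @ 0.9122
    (0,7) via x @ 1.0000  # hit
  → r_3 = 1.0000
beam 4: φ=45°, α=285°
  direction (0.2588, -0.9659); cell (1,8); t to first gridline: x 1.9319, y 0.8179 (then +3.8637 / +1.0353)
    (1,7) via y @ 0.8179
    (1,6) via y @ 1.8531
    (2,6) via x @ 1.9319
    (2,5) via y @ 2.8884  # hit
  → r_4 = 2.8884
beam 5: φ=90°, α=330°
  direction (0.8660, -0.5000); cell (1,8); t to first gridline: x 0.5774, y 1.5800 (then +1.1547 / +2.0000)
    (2,8) via x @ 0.5774  # hit
  → r_5 = 0.5774

ranges = [0.4200, 0.5176, 1.0000, 2.8884, 0.5774]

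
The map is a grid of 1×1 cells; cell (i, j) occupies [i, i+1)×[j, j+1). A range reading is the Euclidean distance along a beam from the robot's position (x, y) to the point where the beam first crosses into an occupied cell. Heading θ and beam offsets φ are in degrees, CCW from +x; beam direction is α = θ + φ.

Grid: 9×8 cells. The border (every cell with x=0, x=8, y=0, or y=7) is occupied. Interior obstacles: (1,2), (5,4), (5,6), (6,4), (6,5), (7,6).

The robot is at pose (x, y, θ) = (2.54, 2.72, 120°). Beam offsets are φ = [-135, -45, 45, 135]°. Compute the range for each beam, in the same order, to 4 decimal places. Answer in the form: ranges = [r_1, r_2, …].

ranges = [5.6526, 4.4310, 0.5590, 1.7807]

beam 1: φ=-135°, α=345°
  cosα=0.9659 sinα=-0.2588 | (2,2) | tMaxX 0.4762 tMaxY 2.7819 | tΔX 1.0353 tΔY 3.8637
    t=0.4762 [x] (3,2)
    t=1.5115 [x] (4,2)
    t=2.5468 [x] (5,2)
    t=2.7819 [y] (5,1)
    t=3.5821 [x] (6,1)
    t=4.6173 [x] (7,1)
    t=5.6526 [x] (8,1) — stop
  → r_1 = 5.6526
beam 2: φ=-45°, α=75°
  cosα=0.2588 sinα=0.9659 | (2,2) | tMaxX 1.7773 tMaxY 0.2899 | tΔX 3.8637 tΔY 1.0353
    t=0.2899 [y] (2,3)
    t=1.3252 [y] (2,4)
    t=1.7773 [x] (3,4)
    t=2.3604 [y] (3,5)
    t=3.3957 [y] (3,6)
    t=4.4310 [y] (3,7) — stop
  → r_2 = 4.4310
beam 3: φ=45°, α=165°
  cosα=-0.9659 sinα=0.2588 | (2,2) | tMaxX 0.5590 tMaxY 1.0818 | tΔX 1.0353 tΔY 3.8637
    t=0.5590 [x] (1,2) — stop
  → r_3 = 0.5590
beam 4: φ=135°, α=255°
  cosα=-0.2588 sinα=-0.9659 | (2,2) | tMaxX 2.0864 tMaxY 0.7454 | tΔX 3.8637 tΔY 1.0353
    t=0.7454 [y] (2,1)
    t=1.7807 [y] (2,0) — stop
  → r_4 = 1.7807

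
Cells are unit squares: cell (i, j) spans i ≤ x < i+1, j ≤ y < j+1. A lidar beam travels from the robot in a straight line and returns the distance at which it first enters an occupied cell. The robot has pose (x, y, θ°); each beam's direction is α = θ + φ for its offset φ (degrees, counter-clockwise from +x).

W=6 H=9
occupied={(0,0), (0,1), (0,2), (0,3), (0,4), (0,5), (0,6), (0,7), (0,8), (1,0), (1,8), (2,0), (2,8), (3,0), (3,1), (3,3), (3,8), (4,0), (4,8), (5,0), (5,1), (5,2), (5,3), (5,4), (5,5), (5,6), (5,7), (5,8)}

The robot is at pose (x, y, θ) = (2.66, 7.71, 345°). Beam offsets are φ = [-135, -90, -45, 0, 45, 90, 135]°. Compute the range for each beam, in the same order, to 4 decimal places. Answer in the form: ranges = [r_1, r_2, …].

ranges = [1.9168, 6.4137, 4.6800, 2.4225, 0.5800, 0.3002, 0.3349]

beam 1: φ=-135°, α=210°
  direction (-0.8660, -0.5000); cell (2,7); t to first gridline: x 0.7621, y 1.4200 (then +1.1547 / +2.0000)
    (1,7) via x @ 0.7621
    (1,6) via y @ 1.4200
    (0,6) via x @ 1.9168  # hit
  → r_1 = 1.9168
beam 2: φ=-90°, α=255°
  direction (-0.2588, -0.9659); cell (2,7); t to first gridline: x 2.5500, y 0.7350 (then +3.8637 / +1.0353)
    (2,6) via y @ 0.7350
    (2,5) via y @ 1.7703
    (1,5) via x @ 2.5500
    (1,4) via y @ 2.8056
    (1,3) via y @ 3.8409
    (1,2) via y @ 4.8762
    (1,1) via y @ 5.9114
    (0,1) via x @ 6.4137  # hit
  → r_2 = 6.4137
beam 3: φ=-45°, α=300°
  direction (0.5000, -0.8660); cell (2,7); t to first gridline: x 0.6800, y 0.8198 (then +2.0000 / +1.1547)
    (3,7) via x @ 0.6800
    (3,6) via y @ 0.8198
    (3,5) via y @ 1.9745
    (4,5) via x @ 2.6800
    (4,4) via y @ 3.1292
    (4,3) via y @ 4.2839
    (5,3) via x @ 4.6800  # hit
  → r_3 = 4.6800
beam 4: φ=0°, α=345°
  direction (0.9659, -0.2588); cell (2,7); t to first gridline: x 0.3520, y 2.7432 (then +1.0353 / +3.8637)
    (3,7) via x @ 0.3520
    (4,7) via x @ 1.3873
    (5,7) via x @ 2.4225  # hit
  → r_4 = 2.4225
beam 5: φ=45°, α=30°
  direction (0.8660, 0.5000); cell (2,7); t to first gridline: x 0.3926, y 0.5800 (then +1.1547 / +2.0000)
    (3,7) via x @ 0.3926
    (3,8) via y @ 0.5800  # hit
  → r_5 = 0.5800
beam 6: φ=90°, α=75°
  direction (0.2588, 0.9659); cell (2,7); t to first gridline: x 1.3137, y 0.3002 (then +3.8637 / +1.0353)
    (2,8) via y @ 0.3002  # hit
  → r_6 = 0.3002
beam 7: φ=135°, α=120°
  direction (-0.5000, 0.8660); cell (2,7); t to first gridline: x 1.3200, y 0.3349 (then +2.0000 / +1.1547)
    (2,8) via y @ 0.3349  # hit
  → r_7 = 0.3349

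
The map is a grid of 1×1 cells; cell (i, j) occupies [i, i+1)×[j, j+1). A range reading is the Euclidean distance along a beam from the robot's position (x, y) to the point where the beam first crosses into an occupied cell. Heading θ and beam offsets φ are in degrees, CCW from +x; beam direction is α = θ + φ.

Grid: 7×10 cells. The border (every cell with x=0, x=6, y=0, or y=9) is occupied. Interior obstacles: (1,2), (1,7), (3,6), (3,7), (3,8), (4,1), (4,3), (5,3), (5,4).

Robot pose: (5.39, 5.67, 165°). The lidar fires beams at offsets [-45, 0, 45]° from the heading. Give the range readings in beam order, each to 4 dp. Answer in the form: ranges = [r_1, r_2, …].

ranges = [2.7800, 1.4390, 5.0691]

beam 1: φ=-45°, α=120°
  cosα=-0.5000 sinα=0.8660 | (5,5) | tMaxX 0.7800 tMaxY 0.3811 | tΔX 2.0000 tΔY 1.1547
    t=0.3811 [y] (5,6)
    t=0.7800 [x] (4,6)
    t=1.5358 [y] (4,7)
    t=2.6905 [y] (4,8)
    t=2.7800 [x] (3,8) — stop
  → r_1 = 2.7800
beam 2: φ=0°, α=165°
  cosα=-0.9659 sinα=0.2588 | (5,5) | tMaxX 0.4038 tMaxY 1.2750 | tΔX 1.0353 tΔY 3.8637
    t=0.4038 [x] (4,5)
    t=1.2750 [y] (4,6)
    t=1.4390 [x] (3,6) — stop
  → r_2 = 1.4390
beam 3: φ=45°, α=210°
  cosα=-0.8660 sinα=-0.5000 | (5,5) | tMaxX 0.4503 tMaxY 1.3400 | tΔX 1.1547 tΔY 2.0000
    t=0.4503 [x] (4,5)
    t=1.3400 [y] (4,4)
    t=1.6050 [x] (3,4)
    t=2.7597 [x] (2,4)
    t=3.3400 [y] (2,3)
    t=3.9144 [x] (1,3)
    t=5.0691 [x] (0,3) — stop
  → r_3 = 5.0691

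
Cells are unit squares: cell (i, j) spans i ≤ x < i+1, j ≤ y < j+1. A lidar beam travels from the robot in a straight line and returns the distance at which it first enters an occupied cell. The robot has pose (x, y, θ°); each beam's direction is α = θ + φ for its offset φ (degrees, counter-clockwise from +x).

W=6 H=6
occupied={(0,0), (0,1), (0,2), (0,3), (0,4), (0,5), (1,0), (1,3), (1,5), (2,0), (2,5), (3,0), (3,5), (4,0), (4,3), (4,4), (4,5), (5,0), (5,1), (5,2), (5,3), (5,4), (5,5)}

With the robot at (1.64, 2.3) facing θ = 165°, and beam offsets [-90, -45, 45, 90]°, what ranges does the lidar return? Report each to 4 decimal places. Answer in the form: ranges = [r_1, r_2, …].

ranges = [0.7247, 0.8083, 0.7390, 1.3459]

beam 1: φ=-90°, α=75°
  cosα=0.2588 sinα=0.9659 | (1,2) | tMaxX 1.3909 tMaxY 0.7247 | tΔX 3.8637 tΔY 1.0353
    t=0.7247 [y] (1,3) — stop
  → r_1 = 0.7247
beam 2: φ=-45°, α=120°
  cosα=-0.5000 sinα=0.8660 | (1,2) | tMaxX 1.2800 tMaxY 0.8083 | tΔX 2.0000 tΔY 1.1547
    t=0.8083 [y] (1,3) — stop
  → r_2 = 0.8083
beam 3: φ=45°, α=210°
  cosα=-0.8660 sinα=-0.5000 | (1,2) | tMaxX 0.7390 tMaxY 0.6000 | tΔX 1.1547 tΔY 2.0000
    t=0.6000 [y] (1,1)
    t=0.7390 [x] (0,1) — stop
  → r_3 = 0.7390
beam 4: φ=90°, α=255°
  cosα=-0.2588 sinα=-0.9659 | (1,2) | tMaxX 2.4728 tMaxY 0.3106 | tΔX 3.8637 tΔY 1.0353
    t=0.3106 [y] (1,1)
    t=1.3459 [y] (1,0) — stop
  → r_4 = 1.3459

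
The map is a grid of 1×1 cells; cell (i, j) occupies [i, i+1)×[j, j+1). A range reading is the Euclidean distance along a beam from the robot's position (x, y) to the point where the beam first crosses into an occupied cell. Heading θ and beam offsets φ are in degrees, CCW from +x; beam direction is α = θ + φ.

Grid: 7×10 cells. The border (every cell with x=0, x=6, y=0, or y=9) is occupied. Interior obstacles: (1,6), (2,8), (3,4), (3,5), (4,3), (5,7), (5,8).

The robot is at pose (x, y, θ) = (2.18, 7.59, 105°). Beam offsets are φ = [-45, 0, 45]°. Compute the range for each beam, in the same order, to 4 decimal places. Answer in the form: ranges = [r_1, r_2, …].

beam 1: φ=-45°, α=60°
  d=(0.5000,0.8660)  start (2,7)  tX=1.6400 tY=0.4734  stride 1/|dx|=2.0000 1/|dy|=1.1547
    cross y-line → (2,8), t=0.4734 (wall)
  → r_1 = 0.4734
beam 2: φ=0°, α=105°
  d=(-0.2588,0.9659)  start (2,7)  tX=0.6955 tY=0.4245  stride 1/|dx|=3.8637 1/|dy|=1.0353
    cross y-line → (2,8), t=0.4245 (wall)
  → r_2 = 0.4245
beam 3: φ=45°, α=150°
  d=(-0.8660,0.5000)  start (2,7)  tX=0.2078 tY=0.8200  stride 1/|dx|=1.1547 1/|dy|=2.0000
    cross x-line → (1,7), t=0.2078
    cross y-line → (1,8), t=0.8200
    cross x-line → (0,8), t=1.3625 (wall)
  → r_3 = 1.3625

ranges = [0.4734, 0.4245, 1.3625]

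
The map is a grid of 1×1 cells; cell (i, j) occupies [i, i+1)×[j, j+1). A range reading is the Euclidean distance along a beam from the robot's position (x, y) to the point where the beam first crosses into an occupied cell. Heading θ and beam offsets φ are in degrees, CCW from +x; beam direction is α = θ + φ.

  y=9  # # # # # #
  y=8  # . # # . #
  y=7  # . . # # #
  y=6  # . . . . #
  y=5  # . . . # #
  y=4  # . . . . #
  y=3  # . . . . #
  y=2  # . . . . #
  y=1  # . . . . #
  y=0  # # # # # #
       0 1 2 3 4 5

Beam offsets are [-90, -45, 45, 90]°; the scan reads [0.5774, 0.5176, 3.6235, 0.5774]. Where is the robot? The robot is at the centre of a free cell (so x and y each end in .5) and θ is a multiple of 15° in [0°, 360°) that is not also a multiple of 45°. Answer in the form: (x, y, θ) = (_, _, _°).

The pose lattice has 27·16 = 432 candidates. Test each by forward raycasting.
  (2.5, 2.5, 75°): beam 1 = 2.5882 ≠ 0.5774 ✗
  (3.5, 3.5, 255°): beam 1 = 2.5882 ≠ 0.5774 ✗
  (2.5, 3.5, 195°): beam 1 = 5.6940 ≠ 0.5774 ✗
  …
  (4.5, 6.5, 150°): r_1=0.5774, r_2=0.5176, r_3=3.6235, r_4=0.5774 — all match ✓
No second candidate reproduces the full scan.

(x, y, θ) = (4.5, 6.5, 150°)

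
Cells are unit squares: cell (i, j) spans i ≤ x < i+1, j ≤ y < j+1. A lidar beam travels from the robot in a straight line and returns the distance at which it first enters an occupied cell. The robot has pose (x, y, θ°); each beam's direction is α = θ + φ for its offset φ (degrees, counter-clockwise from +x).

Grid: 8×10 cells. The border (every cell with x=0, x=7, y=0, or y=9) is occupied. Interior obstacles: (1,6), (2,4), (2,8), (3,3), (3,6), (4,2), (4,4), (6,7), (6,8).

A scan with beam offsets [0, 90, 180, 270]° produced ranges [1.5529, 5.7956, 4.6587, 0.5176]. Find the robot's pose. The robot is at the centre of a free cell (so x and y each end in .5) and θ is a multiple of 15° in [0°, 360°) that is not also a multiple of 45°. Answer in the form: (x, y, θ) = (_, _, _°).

(x, y, θ) = (2.5, 7.5, 165°)

The pose lattice has 39·16 = 624 candidates. Test each by forward raycasting.
  (5.5, 4.5, 105°): beam 1 = 4.6587 ≠ 1.5529 ✗
  (1.5, 7.5, 15°): beam 1 = 4.6587 ≠ 1.5529 ✗
  (2.5, 7.5, 300°): beam 1 = 1.0000 ≠ 1.5529 ✗
  (6.5, 2.5, 105°): beam 1 = 6.7293 ≠ 1.5529 ✗
  (1.5, 8.5, 150°): beam 1 = 0.5774 ≠ 1.5529 ✗
  …
  (2.5, 7.5, 165°): r_1=1.5529, r_2=5.7956, r_3=4.6587, r_4=0.5176 — all match ✓
Only this pose fits every beam.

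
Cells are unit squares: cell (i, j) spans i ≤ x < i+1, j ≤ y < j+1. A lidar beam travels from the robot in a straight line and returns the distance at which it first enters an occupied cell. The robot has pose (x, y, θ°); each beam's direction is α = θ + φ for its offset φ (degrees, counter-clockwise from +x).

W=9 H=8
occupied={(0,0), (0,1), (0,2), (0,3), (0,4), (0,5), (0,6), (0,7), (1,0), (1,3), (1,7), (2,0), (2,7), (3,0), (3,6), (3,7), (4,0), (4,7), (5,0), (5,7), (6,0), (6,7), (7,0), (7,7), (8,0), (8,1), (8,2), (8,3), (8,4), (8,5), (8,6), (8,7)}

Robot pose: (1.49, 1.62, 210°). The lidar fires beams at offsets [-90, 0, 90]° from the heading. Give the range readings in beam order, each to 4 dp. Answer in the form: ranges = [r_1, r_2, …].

ranges = [0.9800, 0.5658, 0.7159]

beam 1: φ=-90°, α=120°
  dir = (cos 120°, sin 120°) = (-0.5000, 0.8660); from cell (1,1)
  next x-line at t=0.9800, next y-line at t=0.4388; Δt_x=2.0000, Δt_y=1.1547
    y: enter (1,2) at t=0.4388
    x: enter (0,2) at t=0.9800 ← occupied
  → r_1 = 0.9800
beam 2: φ=0°, α=210°
  dir = (cos 210°, sin 210°) = (-0.8660, -0.5000); from cell (1,1)
  next x-line at t=0.5658, next y-line at t=1.2400; Δt_x=1.1547, Δt_y=2.0000
    x: enter (0,1) at t=0.5658 ← occupied
  → r_2 = 0.5658
beam 3: φ=90°, α=300°
  dir = (cos 300°, sin 300°) = (0.5000, -0.8660); from cell (1,1)
  next x-line at t=1.0200, next y-line at t=0.7159; Δt_x=2.0000, Δt_y=1.1547
    y: enter (1,0) at t=0.7159 ← occupied
  → r_3 = 0.7159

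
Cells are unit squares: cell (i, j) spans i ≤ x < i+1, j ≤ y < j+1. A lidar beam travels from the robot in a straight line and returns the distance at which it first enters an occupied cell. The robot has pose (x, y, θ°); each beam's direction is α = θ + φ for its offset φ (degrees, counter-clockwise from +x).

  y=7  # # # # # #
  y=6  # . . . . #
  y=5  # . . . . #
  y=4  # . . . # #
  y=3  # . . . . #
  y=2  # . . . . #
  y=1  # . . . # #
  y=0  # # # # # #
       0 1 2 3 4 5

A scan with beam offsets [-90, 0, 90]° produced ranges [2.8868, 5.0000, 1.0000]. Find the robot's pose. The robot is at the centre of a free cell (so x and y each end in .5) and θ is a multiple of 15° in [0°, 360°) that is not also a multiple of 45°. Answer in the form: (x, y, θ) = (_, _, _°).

(x, y, θ) = (3.5, 5.5, 240°)

Enumerate (i+0.5, j+0.5, θ) over the 22 free cells and 16 admissible headings. For each, cast all 3 beams and compare to the given ranges.
  (1.5, 6.5, 345°): beam 1 = 1.9319 ≠ 2.8868 ✗
  (3.5, 2.5, 15°): beam 1 = 1.5529 ≠ 2.8868 ✗
  (4.5, 3.5, 345°): beam 1 = 1.5529 ≠ 2.8868 ✗
  (1.5, 5.5, 165°): beam 1 = 1.5529 ≠ 2.8868 ✗
  …
  (3.5, 5.5, 240°): r_1=2.8868, r_2=5.0000, r_3=1.0000 — all match ✓
Only this pose fits every beam.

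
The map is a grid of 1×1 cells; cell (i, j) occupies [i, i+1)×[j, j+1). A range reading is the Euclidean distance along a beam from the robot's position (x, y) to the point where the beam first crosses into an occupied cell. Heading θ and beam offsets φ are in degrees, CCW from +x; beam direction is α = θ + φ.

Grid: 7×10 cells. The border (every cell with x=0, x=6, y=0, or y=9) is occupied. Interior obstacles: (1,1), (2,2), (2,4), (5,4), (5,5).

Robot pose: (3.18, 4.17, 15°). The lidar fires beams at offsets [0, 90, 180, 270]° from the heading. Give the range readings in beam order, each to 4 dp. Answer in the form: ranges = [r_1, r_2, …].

ranges = [1.8842, 0.6955, 0.1863, 3.2818]

beam 1: φ=0°, α=15°
  dir = (cos 15°, sin 15°) = (0.9659, 0.2588); from cell (3,4)
  next x-line at t=0.8489, next y-line at t=3.2069; Δt_x=1.0353, Δt_y=3.8637
    x: enter (4,4) at t=0.8489
    x: enter (5,4) at t=1.8842 ← occupied
  → r_1 = 1.8842
beam 2: φ=90°, α=105°
  dir = (cos 105°, sin 105°) = (-0.2588, 0.9659); from cell (3,4)
  next x-line at t=0.6955, next y-line at t=0.8593; Δt_x=3.8637, Δt_y=1.0353
    x: enter (2,4) at t=0.6955 ← occupied
  → r_2 = 0.6955
beam 3: φ=180°, α=195°
  dir = (cos 195°, sin 195°) = (-0.9659, -0.2588); from cell (3,4)
  next x-line at t=0.1863, next y-line at t=0.6568; Δt_x=1.0353, Δt_y=3.8637
    x: enter (2,4) at t=0.1863 ← occupied
  → r_3 = 0.1863
beam 4: φ=270°, α=285°
  dir = (cos 285°, sin 285°) = (0.2588, -0.9659); from cell (3,4)
  next x-line at t=3.1682, next y-line at t=0.1760; Δt_x=3.8637, Δt_y=1.0353
    y: enter (3,3) at t=0.1760
    y: enter (3,2) at t=1.2113
    y: enter (3,1) at t=2.2465
    x: enter (4,1) at t=3.1682
    y: enter (4,0) at t=3.2818 ← occupied
  → r_4 = 3.2818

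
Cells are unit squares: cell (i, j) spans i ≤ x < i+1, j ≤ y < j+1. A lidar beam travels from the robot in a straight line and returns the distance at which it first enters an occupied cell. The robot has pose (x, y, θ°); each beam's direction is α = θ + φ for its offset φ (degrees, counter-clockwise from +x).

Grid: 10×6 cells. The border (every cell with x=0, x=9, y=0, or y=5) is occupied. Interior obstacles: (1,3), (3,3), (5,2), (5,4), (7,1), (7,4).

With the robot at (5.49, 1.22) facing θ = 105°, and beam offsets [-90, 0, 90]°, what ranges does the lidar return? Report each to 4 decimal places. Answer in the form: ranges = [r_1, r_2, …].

beam 1: φ=-90°, α=15°
  direction (0.9659, 0.2588); cell (5,1); t to first gridline: x 0.5280, y 3.0137 (then +1.0353 / +3.8637)
    (6,1) via x @ 0.5280
    (7,1) via x @ 1.5633  # hit
  → r_1 = 1.5633
beam 2: φ=0°, α=105°
  direction (-0.2588, 0.9659); cell (5,1); t to first gridline: x 1.8932, y 0.8075 (then +3.8637 / +1.0353)
    (5,2) via y @ 0.8075  # hit
  → r_2 = 0.8075
beam 3: φ=90°, α=195°
  direction (-0.9659, -0.2588); cell (5,1); t to first gridline: x 0.5073, y 0.8500 (then +1.0353 / +3.8637)
    (4,1) via x @ 0.5073
    (4,0) via y @ 0.8500  # hit
  → r_3 = 0.8500

ranges = [1.5633, 0.8075, 0.8500]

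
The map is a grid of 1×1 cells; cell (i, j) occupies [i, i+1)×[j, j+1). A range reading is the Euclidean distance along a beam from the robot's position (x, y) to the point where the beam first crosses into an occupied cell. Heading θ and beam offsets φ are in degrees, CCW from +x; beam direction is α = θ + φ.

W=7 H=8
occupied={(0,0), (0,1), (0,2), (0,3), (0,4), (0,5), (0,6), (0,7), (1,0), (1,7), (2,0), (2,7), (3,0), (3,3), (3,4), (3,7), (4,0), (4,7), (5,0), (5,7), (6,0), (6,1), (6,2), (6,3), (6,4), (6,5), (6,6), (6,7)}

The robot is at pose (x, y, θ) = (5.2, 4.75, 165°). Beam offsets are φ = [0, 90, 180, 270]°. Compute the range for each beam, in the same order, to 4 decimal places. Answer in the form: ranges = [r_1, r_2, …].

ranges = [4.3482, 3.8823, 0.8282, 2.3294]

beam 1: φ=0°, α=165°
  d=(-0.9659,0.2588)  start (5,4)  tX=0.2071 tY=0.9659  stride 1/|dx|=1.0353 1/|dy|=3.8637
    cross x-line → (4,4), t=0.2071
    cross y-line → (4,5), t=0.9659
    cross x-line → (3,5), t=1.2423
    cross x-line → (2,5), t=2.2776
    cross x-line → (1,5), t=3.3129
    cross x-line → (0,5), t=4.3482 (wall)
  → r_1 = 4.3482
beam 2: φ=90°, α=255°
  d=(-0.2588,-0.9659)  start (5,4)  tX=0.7727 tY=0.7765  stride 1/|dx|=3.8637 1/|dy|=1.0353
    cross x-line → (4,4), t=0.7727
    cross y-line → (4,3), t=0.7765
    cross y-line → (4,2), t=1.8117
    cross y-line → (4,1), t=2.8470
    cross y-line → (4,0), t=3.8823 (wall)
  → r_2 = 3.8823
beam 3: φ=180°, α=345°
  d=(0.9659,-0.2588)  start (5,4)  tX=0.8282 tY=2.8978  stride 1/|dx|=1.0353 1/|dy|=3.8637
    cross x-line → (6,4), t=0.8282 (wall)
  → r_3 = 0.8282
beam 4: φ=270°, α=75°
  d=(0.2588,0.9659)  start (5,4)  tX=3.0910 tY=0.2588  stride 1/|dx|=3.8637 1/|dy|=1.0353
    cross y-line → (5,5), t=0.2588
    cross y-line → (5,6), t=1.2941
    cross y-line → (5,7), t=2.3294 (wall)
  → r_4 = 2.3294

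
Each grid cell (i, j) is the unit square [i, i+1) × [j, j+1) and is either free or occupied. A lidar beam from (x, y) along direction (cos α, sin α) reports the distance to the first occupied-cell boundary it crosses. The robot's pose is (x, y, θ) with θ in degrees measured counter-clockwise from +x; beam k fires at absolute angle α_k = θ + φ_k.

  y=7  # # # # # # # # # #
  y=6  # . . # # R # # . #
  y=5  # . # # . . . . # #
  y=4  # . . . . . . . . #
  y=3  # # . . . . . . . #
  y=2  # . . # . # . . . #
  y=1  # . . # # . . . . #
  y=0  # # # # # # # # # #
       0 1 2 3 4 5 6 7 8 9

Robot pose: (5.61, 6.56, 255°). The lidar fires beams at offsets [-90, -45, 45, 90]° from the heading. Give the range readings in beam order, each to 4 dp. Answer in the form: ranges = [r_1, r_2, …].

ranges = [0.6315, 0.7044, 6.4201, 0.4038]

beam 1: φ=-90°, α=165°
  dir = (cos 165°, sin 165°) = (-0.9659, 0.2588); from cell (5,6)
  next x-line at t=0.6315, next y-line at t=1.7000; Δt_x=1.0353, Δt_y=3.8637
    x: enter (4,6) at t=0.6315 ← occupied
  → r_1 = 0.6315
beam 2: φ=-45°, α=210°
  dir = (cos 210°, sin 210°) = (-0.8660, -0.5000); from cell (5,6)
  next x-line at t=0.7044, next y-line at t=1.1200; Δt_x=1.1547, Δt_y=2.0000
    x: enter (4,6) at t=0.7044 ← occupied
  → r_2 = 0.7044
beam 3: φ=45°, α=300°
  dir = (cos 300°, sin 300°) = (0.5000, -0.8660); from cell (5,6)
  next x-line at t=0.7800, next y-line at t=0.6466; Δt_x=2.0000, Δt_y=1.1547
    y: enter (5,5) at t=0.6466
    x: enter (6,5) at t=0.7800
    y: enter (6,4) at t=1.8013
    x: enter (7,4) at t=2.7800
    y: enter (7,3) at t=2.9560
    y: enter (7,2) at t=4.1107
    x: enter (8,2) at t=4.7800
    y: enter (8,1) at t=5.2654
    y: enter (8,0) at t=6.4201 ← occupied
  → r_3 = 6.4201
beam 4: φ=90°, α=345°
  dir = (cos 345°, sin 345°) = (0.9659, -0.2588); from cell (5,6)
  next x-line at t=0.4038, next y-line at t=2.1637; Δt_x=1.0353, Δt_y=3.8637
    x: enter (6,6) at t=0.4038 ← occupied
  → r_4 = 0.4038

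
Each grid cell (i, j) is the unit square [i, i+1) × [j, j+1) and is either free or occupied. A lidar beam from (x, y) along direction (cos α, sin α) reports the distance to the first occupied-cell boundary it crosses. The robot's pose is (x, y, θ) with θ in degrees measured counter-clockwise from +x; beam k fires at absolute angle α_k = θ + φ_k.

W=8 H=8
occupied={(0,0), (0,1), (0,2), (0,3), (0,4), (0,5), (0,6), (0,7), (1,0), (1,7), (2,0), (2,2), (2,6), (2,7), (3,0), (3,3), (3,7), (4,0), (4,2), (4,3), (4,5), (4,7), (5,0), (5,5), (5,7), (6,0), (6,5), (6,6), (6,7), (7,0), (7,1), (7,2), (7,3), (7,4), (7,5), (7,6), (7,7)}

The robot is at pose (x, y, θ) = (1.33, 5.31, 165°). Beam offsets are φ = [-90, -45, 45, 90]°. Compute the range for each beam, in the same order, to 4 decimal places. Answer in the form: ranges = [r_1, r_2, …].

ranges = [1.7496, 0.6600, 0.3811, 1.2750]

beam 1: φ=-90°, α=75°
  d=(0.2588,0.9659)  start (1,5)  tX=2.5887 tY=0.7143  stride 1/|dx|=3.8637 1/|dy|=1.0353
    cross y-line → (1,6), t=0.7143
    cross y-line → (1,7), t=1.7496 (wall)
  → r_1 = 1.7496
beam 2: φ=-45°, α=120°
  d=(-0.5000,0.8660)  start (1,5)  tX=0.6600 tY=0.7967  stride 1/|dx|=2.0000 1/|dy|=1.1547
    cross x-line → (0,5), t=0.6600 (wall)
  → r_2 = 0.6600
beam 3: φ=45°, α=210°
  d=(-0.8660,-0.5000)  start (1,5)  tX=0.3811 tY=0.6200  stride 1/|dx|=1.1547 1/|dy|=2.0000
    cross x-line → (0,5), t=0.3811 (wall)
  → r_3 = 0.3811
beam 4: φ=90°, α=255°
  d=(-0.2588,-0.9659)  start (1,5)  tX=1.2750 tY=0.3209  stride 1/|dx|=3.8637 1/|dy|=1.0353
    cross y-line → (1,4), t=0.3209
    cross x-line → (0,4), t=1.2750 (wall)
  → r_4 = 1.2750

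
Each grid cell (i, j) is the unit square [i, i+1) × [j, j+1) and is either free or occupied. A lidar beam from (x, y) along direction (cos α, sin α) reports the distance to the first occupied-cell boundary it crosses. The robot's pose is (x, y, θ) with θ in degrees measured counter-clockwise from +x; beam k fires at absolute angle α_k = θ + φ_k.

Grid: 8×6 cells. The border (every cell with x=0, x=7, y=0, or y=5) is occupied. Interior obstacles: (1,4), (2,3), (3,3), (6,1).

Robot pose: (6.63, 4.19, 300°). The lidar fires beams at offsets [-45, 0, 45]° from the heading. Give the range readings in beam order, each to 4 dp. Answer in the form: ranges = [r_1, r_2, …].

ranges = [2.2673, 0.7400, 0.3831]

beam 1: φ=-45°, α=255°
  cosα=-0.2588 sinα=-0.9659 | (6,4) | tMaxX 2.4341 tMaxY 0.1967 | tΔX 3.8637 tΔY 1.0353
    t=0.1967 [y] (6,3)
    t=1.2320 [y] (6,2)
    t=2.2673 [y] (6,1) — stop
  → r_1 = 2.2673
beam 2: φ=0°, α=300°
  cosα=0.5000 sinα=-0.8660 | (6,4) | tMaxX 0.7400 tMaxY 0.2194 | tΔX 2.0000 tΔY 1.1547
    t=0.2194 [y] (6,3)
    t=0.7400 [x] (7,3) — stop
  → r_2 = 0.7400
beam 3: φ=45°, α=345°
  cosα=0.9659 sinα=-0.2588 | (6,4) | tMaxX 0.3831 tMaxY 0.7341 | tΔX 1.0353 tΔY 3.8637
    t=0.3831 [x] (7,4) — stop
  → r_3 = 0.3831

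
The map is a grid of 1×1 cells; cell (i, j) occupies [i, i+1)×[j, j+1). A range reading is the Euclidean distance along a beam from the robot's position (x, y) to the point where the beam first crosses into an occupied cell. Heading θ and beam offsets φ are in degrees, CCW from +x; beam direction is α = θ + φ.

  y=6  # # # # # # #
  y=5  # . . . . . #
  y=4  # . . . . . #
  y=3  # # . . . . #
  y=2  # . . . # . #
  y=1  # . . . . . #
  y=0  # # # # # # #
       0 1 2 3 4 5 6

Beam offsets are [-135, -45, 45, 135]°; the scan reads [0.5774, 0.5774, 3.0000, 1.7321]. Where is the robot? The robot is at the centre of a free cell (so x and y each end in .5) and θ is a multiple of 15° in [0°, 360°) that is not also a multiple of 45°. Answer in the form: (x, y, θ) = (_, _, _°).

Enumerate (i+0.5, j+0.5, θ) over the 23 free cells and 16 admissible headings. For each, cast all 4 beams and compare to the given ranges.
  (5.5, 2.5, 285°): beam 2 = 1.7321 ≠ 0.5774 ✗
  (4.5, 3.5, 285°): beam 1 = 4.0415 ≠ 0.5774 ✗
  (1.5, 5.5, 300°): beam 1 = 0.5176 ≠ 0.5774 ✗
  (5.5, 4.5, 60°): beam 1 = 1.9319 ≠ 0.5774 ✗
  (2.5, 5.5, 240°): beam 1 = 0.5176 ≠ 0.5774 ✗
  …
  (1.5, 4.5, 285°): r_1=0.5774, r_2=0.5774, r_3=3.0000, r_4=1.7321 — all match ✓
No second candidate reproduces the full scan.

(x, y, θ) = (1.5, 4.5, 285°)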